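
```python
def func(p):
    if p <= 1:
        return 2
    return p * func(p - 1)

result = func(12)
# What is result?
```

func(12) = 12 * 11 * 10 * 9 * 8 * 7 * 6 * 5 * 4 * 3 * 2 * 2 = 958003200

Answer: 958003200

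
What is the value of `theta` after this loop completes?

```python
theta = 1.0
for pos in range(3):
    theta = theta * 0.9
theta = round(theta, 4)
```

Exponential decay: 1.0 * 0.9^3
`theta` takes the values: 1.0 → 0.9 → 0.81 → 0.729

Answer: 0.729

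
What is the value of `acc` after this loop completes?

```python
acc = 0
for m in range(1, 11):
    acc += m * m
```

Sum of squares 1² to 10² = 385
`acc` takes the values: 0 → 1 → 5 → 14 → 30 → 55 → 91 → 140 → 204 → 285 → 385

Answer: 385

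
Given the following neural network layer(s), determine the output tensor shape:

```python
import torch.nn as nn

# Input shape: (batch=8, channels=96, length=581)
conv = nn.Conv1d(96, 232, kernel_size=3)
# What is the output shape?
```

Input: (8, 96, 581) -> Output: (8, 232, 579)

Answer: (8, 232, 579)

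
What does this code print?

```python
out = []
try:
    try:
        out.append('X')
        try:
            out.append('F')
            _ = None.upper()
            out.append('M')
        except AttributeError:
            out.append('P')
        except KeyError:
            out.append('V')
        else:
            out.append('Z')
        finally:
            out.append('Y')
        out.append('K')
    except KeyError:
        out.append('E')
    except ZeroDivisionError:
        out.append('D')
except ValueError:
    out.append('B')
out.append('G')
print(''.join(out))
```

Execution trace: 'X' (try body) → 'F' (inner try body) → 'P' (inner except AttributeError) → 'Y' (inner finally) → 'K' (try body, no exception) → 'G' (after the try/except). Output: XFPYKG

Answer: XFPYKG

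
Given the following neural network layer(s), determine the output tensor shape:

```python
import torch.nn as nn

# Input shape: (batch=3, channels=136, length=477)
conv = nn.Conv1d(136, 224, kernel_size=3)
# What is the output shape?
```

Input: (3, 136, 477) -> Output: (3, 224, 475)

Answer: (3, 224, 475)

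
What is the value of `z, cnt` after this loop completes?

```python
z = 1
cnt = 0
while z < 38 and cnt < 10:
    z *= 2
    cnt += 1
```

Double until >= 38 or 10 iterations
`z, cnt` takes the values: (1, 0) → (2, 0) → (2, 1) → (4, 1) → (4, 2) → (8, 2) → (8, 3) → (16, 3) → (16, 4) → (32, 4) → (32, 5) → (64, 5) → (64, 6)

Answer: 64, 6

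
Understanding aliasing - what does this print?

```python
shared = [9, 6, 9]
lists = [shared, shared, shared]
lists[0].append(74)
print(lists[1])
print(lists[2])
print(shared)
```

Key concept: list of same reference.
Step by step:
`shared = [9, 6, 9]` → shared = [9, 6, 9]
`lists = [shared, shared, shared]` → lists = [[9, 6, 9], [9, 6, 9], [9, 6, 9]]
`lists[0].append(74)` → shared = [9, 6, 9, 74]; lists = [[9, 6, 9, 74], [9, 6, 9, 74], [9, 6, 9, 74]]
`print(lists[1])` → prints [9, 6, 9, 74]
`print(lists[2])` → prints [9, 6, 9, 74]
`print(shared)` → prints [9, 6, 9, 74]

Answer:
[9, 6, 9, 74]
[9, 6, 9, 74]
[9, 6, 9, 74]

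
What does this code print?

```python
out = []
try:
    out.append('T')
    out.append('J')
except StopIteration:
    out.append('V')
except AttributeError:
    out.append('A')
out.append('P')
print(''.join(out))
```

Execution trace: 'T' (try body) → 'J' (try body, no exception) → 'P' (after the try/except). Output: TJP

Answer: TJP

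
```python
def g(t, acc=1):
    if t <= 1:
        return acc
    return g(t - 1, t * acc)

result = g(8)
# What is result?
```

Accumulator trace (n, acc): (8, 1) -> (7, 8) -> (6, 56) -> (5, 336) -> (4, 1680) -> (3, 6720) -> (2, 20160) -> (1, 40320) -> return 40320

Answer: 40320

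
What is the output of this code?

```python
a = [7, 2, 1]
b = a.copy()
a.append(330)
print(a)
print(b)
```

Key concept: list.copy() creates independent copy.
Step by step:
`a = [7, 2, 1]` → a = [7, 2, 1]
`b = a.copy()` → b = [7, 2, 1]
`a.append(330)` → a = [7, 2, 1, 330]
`print(a)` → prints [7, 2, 1, 330]
`print(b)` → prints [7, 2, 1]

Answer:
[7, 2, 1, 330]
[7, 2, 1]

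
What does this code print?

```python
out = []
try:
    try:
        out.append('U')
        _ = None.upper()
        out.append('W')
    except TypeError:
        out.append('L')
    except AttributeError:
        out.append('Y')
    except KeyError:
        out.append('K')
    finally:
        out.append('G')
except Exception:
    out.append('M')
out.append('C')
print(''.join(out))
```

Execution trace: 'U' (inner try body) → 'Y' (inner except AttributeError) → 'G' (inner finally) → 'C' (after the try/except). Output: UYGC

Answer: UYGC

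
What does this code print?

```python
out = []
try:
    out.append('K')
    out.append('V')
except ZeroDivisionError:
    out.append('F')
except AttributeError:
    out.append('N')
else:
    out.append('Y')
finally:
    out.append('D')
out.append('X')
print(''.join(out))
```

Execution trace: 'K' (try body) → 'V' (try body, no exception) → 'Y' (else) → 'D' (finally) → 'X' (after the try/except). Output: KVYDX

Answer: KVYDX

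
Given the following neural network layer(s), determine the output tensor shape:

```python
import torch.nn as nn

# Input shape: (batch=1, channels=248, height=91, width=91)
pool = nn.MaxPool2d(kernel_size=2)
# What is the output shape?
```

Input: (1, 248, 91, 91) -> Output: (1, 248, 45, 45)

Answer: (1, 248, 45, 45)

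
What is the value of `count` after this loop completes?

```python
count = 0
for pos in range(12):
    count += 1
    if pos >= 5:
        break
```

Loop breaks when pos reaches 5, count is 6
`count` takes the values: 0 → 1 → 2 → 3 → 4 → 5 → 6

Answer: 6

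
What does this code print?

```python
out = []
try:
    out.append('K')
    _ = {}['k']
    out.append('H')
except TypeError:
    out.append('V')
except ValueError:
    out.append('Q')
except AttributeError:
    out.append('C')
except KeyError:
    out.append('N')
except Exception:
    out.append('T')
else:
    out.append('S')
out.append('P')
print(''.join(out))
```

Execution trace: 'K' (try body) → 'N' (except KeyError) → 'P' (after the try/except). Output: KNP

Answer: KNP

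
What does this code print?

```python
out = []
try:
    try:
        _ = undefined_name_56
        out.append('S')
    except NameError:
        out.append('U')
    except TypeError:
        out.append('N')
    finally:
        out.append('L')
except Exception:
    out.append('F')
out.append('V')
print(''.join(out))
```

Execution trace: 'U' (inner except NameError) → 'L' (inner finally) → 'V' (after the try/except). Output: ULV

Answer: ULV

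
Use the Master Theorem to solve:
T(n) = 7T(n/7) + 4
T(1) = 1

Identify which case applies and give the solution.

a=7, b=7, f(n)=4. log_7(7) = 1. Since c=0 < 1, Case 1 applies: T(n) = Θ(n^log_b(a)) = O(n).

Answer: O(n) - Case 1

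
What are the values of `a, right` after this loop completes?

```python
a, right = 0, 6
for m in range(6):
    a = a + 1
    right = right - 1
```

a goes 0→6, right goes 6→0
`a, right` takes the values: (0, 6) → (1, 6) → (1, 5) → (2, 5) → (2, 4) → (3, 4) → (3, 3) → (4, 3) → (4, 2) → (5, 2) → (5, 1) → (6, 1) → (6, 0)

Answer: 6, 0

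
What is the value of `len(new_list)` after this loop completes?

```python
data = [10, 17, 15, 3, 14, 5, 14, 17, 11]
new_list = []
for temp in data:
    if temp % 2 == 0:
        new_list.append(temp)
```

Count even numbers in [10, 17, 15, 3, 14, 5, 14, 17, 11]
`new_list` takes the values: [] → [10] → [10, 14] → [10, 14, 14]
So `len(new_list)` = 3

Answer: 3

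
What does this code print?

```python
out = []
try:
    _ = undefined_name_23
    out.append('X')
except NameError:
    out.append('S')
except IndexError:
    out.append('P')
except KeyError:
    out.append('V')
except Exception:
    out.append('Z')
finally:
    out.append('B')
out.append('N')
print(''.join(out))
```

Execution trace: 'S' (except NameError) → 'B' (finally) → 'N' (after the try/except). Output: SBN

Answer: SBN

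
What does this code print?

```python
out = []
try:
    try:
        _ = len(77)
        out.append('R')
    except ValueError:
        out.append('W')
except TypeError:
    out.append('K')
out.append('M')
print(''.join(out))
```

Execution trace: 'K' (outer except TypeError) → 'M' (after the try/except). Output: KM

Answer: KM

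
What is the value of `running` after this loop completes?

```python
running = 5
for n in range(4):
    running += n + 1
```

Start at 5, add 1 to 4 = 15
`running` takes the values: 5 → 6 → 8 → 11 → 15

Answer: 15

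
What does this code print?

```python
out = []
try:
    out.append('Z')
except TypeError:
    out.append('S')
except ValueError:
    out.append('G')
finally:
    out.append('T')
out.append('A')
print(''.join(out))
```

Execution trace: 'Z' (try body, no exception) → 'T' (finally) → 'A' (after the try/except). Output: ZTA

Answer: ZTA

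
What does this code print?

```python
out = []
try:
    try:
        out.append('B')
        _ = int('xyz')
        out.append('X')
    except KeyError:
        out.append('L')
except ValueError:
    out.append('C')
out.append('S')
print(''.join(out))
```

Execution trace: 'B' (try body) → 'C' (outer except ValueError) → 'S' (after the try/except). Output: BCS

Answer: BCS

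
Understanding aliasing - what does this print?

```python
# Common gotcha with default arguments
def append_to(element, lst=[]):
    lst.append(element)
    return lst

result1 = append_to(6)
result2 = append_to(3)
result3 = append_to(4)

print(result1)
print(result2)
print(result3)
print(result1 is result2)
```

Key concept: mutable default argument gotcha.
Step by step:
`result1 = append_to(6)` → result1 = [6]
`result2 = append_to(3)` → result1 = [6, 3] (same object as result2); result2 = [6, 3] (same object as result1)
`result3 = append_to(4)` → result1 = [6, 3, 4] (same object as result2, result3); result2 = [6, 3, 4] (same object as result1, result3); result3 = [6, 3, 4] (same object as result1, result2)
`print(result1)` → prints [6, 3, 4]
`print(result2)` → prints [6, 3, 4]
`print(result3)` → prints [6, 3, 4]
`print(result1 is result2)` → prints True

Answer:
[6, 3, 4]
[6, 3, 4]
[6, 3, 4]
True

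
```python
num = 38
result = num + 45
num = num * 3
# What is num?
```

Trace:
`num = 38` → num = 38
`result = num + 45` → result = 83
`num = num * 3` → num = 114
So num = 114

Answer: 114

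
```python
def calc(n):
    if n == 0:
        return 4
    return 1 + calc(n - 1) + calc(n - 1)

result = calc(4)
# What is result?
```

calc(n) = 1 + 2·calc(n-1), calc(0)=4. Closed form: (4+1)·2^4 - 1 = 79.

Answer: 79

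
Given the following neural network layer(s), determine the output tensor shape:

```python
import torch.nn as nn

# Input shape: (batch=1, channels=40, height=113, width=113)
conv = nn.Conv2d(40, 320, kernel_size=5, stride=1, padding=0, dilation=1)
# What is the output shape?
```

Input: (1, 40, 113, 113) -> Output: (1, 320, 109, 109)

Answer: (1, 320, 109, 109)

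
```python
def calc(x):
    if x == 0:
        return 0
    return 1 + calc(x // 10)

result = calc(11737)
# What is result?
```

Count of digits of 11737: 5

Answer: 5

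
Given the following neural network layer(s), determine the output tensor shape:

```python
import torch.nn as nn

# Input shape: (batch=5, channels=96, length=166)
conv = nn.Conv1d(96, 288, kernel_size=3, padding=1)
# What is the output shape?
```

Input: (5, 96, 166) -> Output: (5, 288, 166)

Answer: (5, 288, 166)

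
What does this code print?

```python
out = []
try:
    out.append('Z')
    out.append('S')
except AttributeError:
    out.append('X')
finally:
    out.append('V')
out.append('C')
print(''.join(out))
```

Execution trace: 'Z' (try body) → 'S' (try body, no exception) → 'V' (finally) → 'C' (after the try/except). Output: ZSVC

Answer: ZSVC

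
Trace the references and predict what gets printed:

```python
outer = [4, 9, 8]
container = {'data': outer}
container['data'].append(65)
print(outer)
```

Key concept: dict holds reference to list.
Step by step:
`outer = [4, 9, 8]` → outer = [4, 9, 8]
`container = {'data': outer}` → container = {'data': [4, 9, 8]}
`container['data'].append(65)` → outer = [4, 9, 8, 65]; container = {'data': [4, 9, 8, 65]}
`print(outer)` → prints [4, 9, 8, 65]

Answer: [4, 9, 8, 65]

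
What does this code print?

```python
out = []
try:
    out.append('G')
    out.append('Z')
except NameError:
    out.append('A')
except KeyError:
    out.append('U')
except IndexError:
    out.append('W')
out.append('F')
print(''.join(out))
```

Execution trace: 'G' (try body) → 'Z' (try body, no exception) → 'F' (after the try/except). Output: GZF

Answer: GZF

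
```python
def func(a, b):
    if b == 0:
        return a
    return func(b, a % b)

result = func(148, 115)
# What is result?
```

func(148, 115) -> func(115, 33) -> func(33, 16) -> func(16, 1) -> func(1, 0) -> 1

Answer: 1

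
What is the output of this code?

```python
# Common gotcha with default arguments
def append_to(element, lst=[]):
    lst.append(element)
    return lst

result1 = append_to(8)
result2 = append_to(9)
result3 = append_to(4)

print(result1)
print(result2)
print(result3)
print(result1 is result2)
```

Key concept: mutable default argument gotcha.
Step by step:
`result1 = append_to(8)` → result1 = [8]
`result2 = append_to(9)` → result1 = [8, 9] (same object as result2); result2 = [8, 9] (same object as result1)
`result3 = append_to(4)` → result1 = [8, 9, 4] (same object as result2, result3); result2 = [8, 9, 4] (same object as result1, result3); result3 = [8, 9, 4] (same object as result1, result2)
`print(result1)` → prints [8, 9, 4]
`print(result2)` → prints [8, 9, 4]
`print(result3)` → prints [8, 9, 4]
`print(result1 is result2)` → prints True

Answer:
[8, 9, 4]
[8, 9, 4]
[8, 9, 4]
True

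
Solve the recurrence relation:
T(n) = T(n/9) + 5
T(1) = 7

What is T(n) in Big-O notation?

Each step divides n by 9 and adds 5. After log_9(n) steps we reach T(1)=7. So T(n) = 5·log_9(n) + 7 = O(log n).

Answer: O(log n)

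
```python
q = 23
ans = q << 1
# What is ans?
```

Trace:
`q = 23` → q = 23
`ans = q << 1` → ans = 46
So ans = 46

Answer: 46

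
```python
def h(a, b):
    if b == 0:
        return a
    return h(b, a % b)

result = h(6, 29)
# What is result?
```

h(6, 29) -> h(29, 6) -> h(6, 5) -> h(5, 1) -> h(1, 0) -> 1

Answer: 1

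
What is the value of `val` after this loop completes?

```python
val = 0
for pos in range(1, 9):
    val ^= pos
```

XOR of 1 to 8
`val` takes the values: 0 → 1 → 3 → 0 → 4 → 1 → 7 → 0 → 8

Answer: 8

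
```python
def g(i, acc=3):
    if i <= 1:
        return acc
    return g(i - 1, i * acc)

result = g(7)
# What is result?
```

Accumulator trace (n, acc): (7, 3) -> (6, 21) -> (5, 126) -> (4, 630) -> (3, 2520) -> (2, 7560) -> (1, 15120) -> return 15120

Answer: 15120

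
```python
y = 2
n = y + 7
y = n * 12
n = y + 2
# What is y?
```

Trace:
`y = 2` → y = 2
`n = y + 7` → n = 9
`y = n * 12` → y = 108
`n = y + 2` → n = 110
So y = 108

Answer: 108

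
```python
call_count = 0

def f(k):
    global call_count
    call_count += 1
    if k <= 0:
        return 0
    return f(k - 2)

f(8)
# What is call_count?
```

Linear recursion stepping by 2: 5 calls from k=8 down to ≤0.

Answer: 5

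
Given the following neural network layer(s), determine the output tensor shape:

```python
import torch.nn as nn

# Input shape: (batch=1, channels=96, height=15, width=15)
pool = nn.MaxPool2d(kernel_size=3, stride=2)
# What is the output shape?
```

Input: (1, 96, 15, 15) -> Output: (1, 96, 7, 7)

Answer: (1, 96, 7, 7)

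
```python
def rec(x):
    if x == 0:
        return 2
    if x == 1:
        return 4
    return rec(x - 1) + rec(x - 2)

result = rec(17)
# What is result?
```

Build up from base cases: rec(0)=2, rec(1)=4, rec(2)=6, rec(3)=10, rec(4)=16, rec(5)=26, rec(6)=42, ..., rec(17)=8362

Answer: 8362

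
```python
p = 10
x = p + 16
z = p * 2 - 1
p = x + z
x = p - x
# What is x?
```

Trace:
`p = 10` → p = 10
`x = p + 16` → x = 26
`z = p * 2 - 1` → z = 19
`p = x + z` → p = 45
`x = p - x` → x = 19
So x = 19

Answer: 19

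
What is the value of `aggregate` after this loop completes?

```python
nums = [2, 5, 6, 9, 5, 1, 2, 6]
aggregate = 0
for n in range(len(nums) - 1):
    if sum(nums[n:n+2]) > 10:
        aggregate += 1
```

Count windows with sum > 10
`aggregate` takes the values: 0 → 1 → 2 → 3

Answer: 3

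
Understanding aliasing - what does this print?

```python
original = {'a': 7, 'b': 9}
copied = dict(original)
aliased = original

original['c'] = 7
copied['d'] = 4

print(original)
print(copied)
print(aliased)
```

Key concept: dict() creates copy, assignment creates alias.
Step by step:
`original = {'a': 7, 'b': 9}` → original = {'a': 7, 'b': 9}
`copied = dict(original)` → copied = {'a': 7, 'b': 9}
`aliased = original` → aliased = {'a': 7, 'b': 9} (same object as original)
`original['c'] = 7` → original = {'a': 7, 'b': 9, 'c': 7} (same object as aliased); aliased = {'a': 7, 'b': 9, 'c': 7} (same object as original)
`copied['d'] = 4` → copied = {'a': 7, 'b': 9, 'd': 4}
`print(original)` → prints {'a': 7, 'b': 9, 'c': 7}
`print(copied)` → prints {'a': 7, 'b': 9, 'd': 4}
`print(aliased)` → prints {'a': 7, 'b': 9, 'c': 7}

Answer:
{'a': 7, 'b': 9, 'c': 7}
{'a': 7, 'b': 9, 'd': 4}
{'a': 7, 'b': 9, 'c': 7}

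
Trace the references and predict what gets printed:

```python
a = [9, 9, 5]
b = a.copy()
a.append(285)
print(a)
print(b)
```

Key concept: list.copy() creates independent copy.
Step by step:
`a = [9, 9, 5]` → a = [9, 9, 5]
`b = a.copy()` → b = [9, 9, 5]
`a.append(285)` → a = [9, 9, 5, 285]
`print(a)` → prints [9, 9, 5, 285]
`print(b)` → prints [9, 9, 5]

Answer:
[9, 9, 5, 285]
[9, 9, 5]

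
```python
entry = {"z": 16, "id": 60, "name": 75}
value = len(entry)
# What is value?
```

Trace:
`entry = {"z": 16, "id": 60, "name": 75}` → entry = {'z': 16, 'id': 60, 'name': 75}
`value = len(entry)` → value = 3
So value = 3

Answer: 3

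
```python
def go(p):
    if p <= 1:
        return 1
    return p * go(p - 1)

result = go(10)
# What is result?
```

go(10) = 10 * 9 * 8 * 7 * 6 * 5 * 4 * 3 * 2 * 1 = 3628800

Answer: 3628800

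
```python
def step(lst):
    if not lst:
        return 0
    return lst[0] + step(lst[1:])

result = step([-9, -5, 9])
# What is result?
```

(-9) + (-5) + 9 + 0 = -5

Answer: -5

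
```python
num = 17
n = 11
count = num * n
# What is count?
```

Trace:
`num = 17` → num = 17
`n = 11` → n = 11
`count = num * n` → count = 187
So count = 187

Answer: 187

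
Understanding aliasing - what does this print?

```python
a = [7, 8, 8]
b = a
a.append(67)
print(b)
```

Key concept: basic list aliasing.
Step by step:
`a = [7, 8, 8]` → a = [7, 8, 8]
`b = a` → b = [7, 8, 8] (same object as a)
`a.append(67)` → a = [7, 8, 8, 67] (same object as b); b = [7, 8, 8, 67] (same object as a)
`print(b)` → prints [7, 8, 8, 67]

Answer: [7, 8, 8, 67]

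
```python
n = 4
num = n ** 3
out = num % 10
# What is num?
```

Trace:
`n = 4` → n = 4
`num = n ** 3` → num = 64
`out = num % 10` → out = 4
So num = 64

Answer: 64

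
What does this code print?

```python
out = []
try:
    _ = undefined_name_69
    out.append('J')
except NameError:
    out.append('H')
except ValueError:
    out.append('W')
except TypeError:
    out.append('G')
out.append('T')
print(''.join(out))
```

Execution trace: 'H' (except NameError) → 'T' (after the try/except). Output: HT

Answer: HT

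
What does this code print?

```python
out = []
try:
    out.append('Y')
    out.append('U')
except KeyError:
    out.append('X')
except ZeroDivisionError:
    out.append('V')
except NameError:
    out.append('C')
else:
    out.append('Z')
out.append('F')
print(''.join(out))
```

Execution trace: 'Y' (try body) → 'U' (try body, no exception) → 'Z' (else) → 'F' (after the try/except). Output: YUZF

Answer: YUZF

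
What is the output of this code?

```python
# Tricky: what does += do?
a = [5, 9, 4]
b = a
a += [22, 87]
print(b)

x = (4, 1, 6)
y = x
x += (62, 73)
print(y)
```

Key concept: += behavior differs for mutable vs immutable.
Step by step:
`a = [5, 9, 4]` → a = [5, 9, 4]
`b = a` → b = [5, 9, 4] (same object as a)
`a += [22, 87]` → a = [5, 9, 4, 22, 87] (same object as b); b = [5, 9, 4, 22, 87] (same object as a)
`print(b)` → prints [5, 9, 4, 22, 87]
`x = (4, 1, 6)` → x = (4, 1, 6)
`y = x` → y = (4, 1, 6)
`x += (62, 73)` → x = (4, 1, 6, 62, 73)
`print(y)` → prints (4, 1, 6)

Answer:
[5, 9, 4, 22, 87]
(4, 1, 6)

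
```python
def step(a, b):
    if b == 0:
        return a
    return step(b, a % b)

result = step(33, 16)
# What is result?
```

step(33, 16) -> step(16, 1) -> step(1, 0) -> 1

Answer: 1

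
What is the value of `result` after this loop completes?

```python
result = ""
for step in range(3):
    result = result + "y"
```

Repeat 'y' 3 times
`result` takes the values: "" → "y" → "yy" → "yyy"

Answer: "yyy"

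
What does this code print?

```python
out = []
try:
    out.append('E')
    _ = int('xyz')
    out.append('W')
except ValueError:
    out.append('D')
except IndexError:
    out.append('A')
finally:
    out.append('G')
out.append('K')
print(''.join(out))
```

Execution trace: 'E' (try body) → 'D' (except ValueError) → 'G' (finally) → 'K' (after the try/except). Output: EDGK

Answer: EDGK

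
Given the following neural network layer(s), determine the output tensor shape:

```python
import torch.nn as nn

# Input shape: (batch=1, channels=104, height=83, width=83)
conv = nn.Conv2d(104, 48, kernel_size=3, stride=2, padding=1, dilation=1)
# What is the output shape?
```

Input: (1, 104, 83, 83) -> Output: (1, 48, 42, 42)

Answer: (1, 48, 42, 42)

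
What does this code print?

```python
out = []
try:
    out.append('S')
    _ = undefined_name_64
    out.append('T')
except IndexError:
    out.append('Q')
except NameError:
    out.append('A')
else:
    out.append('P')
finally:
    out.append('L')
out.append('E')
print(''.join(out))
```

Execution trace: 'S' (try body) → 'A' (except NameError) → 'L' (finally) → 'E' (after the try/except). Output: SALE

Answer: SALE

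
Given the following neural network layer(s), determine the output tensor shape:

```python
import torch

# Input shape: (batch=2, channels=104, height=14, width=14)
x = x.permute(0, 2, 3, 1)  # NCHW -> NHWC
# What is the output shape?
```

Input: (2, 104, 14, 14) -> Output: (2, 14, 14, 104)

Answer: (2, 14, 14, 104)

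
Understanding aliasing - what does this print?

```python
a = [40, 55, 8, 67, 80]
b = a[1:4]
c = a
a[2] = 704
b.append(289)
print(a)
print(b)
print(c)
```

Key concept: slice vs alias.
Step by step:
`a = [40, 55, 8, 67, 80]` → a = [40, 55, 8, 67, 80]
`b = a[1:4]` → b = [55, 8, 67]
`c = a` → c = [40, 55, 8, 67, 80] (same object as a)
`a[2] = 704` → a = [40, 55, 704, 67, 80] (same object as c); c = [40, 55, 704, 67, 80] (same object as a)
`b.append(289)` → b = [55, 8, 67, 289]
`print(a)` → prints [40, 55, 704, 67, 80]
`print(b)` → prints [55, 8, 67, 289]
`print(c)` → prints [40, 55, 704, 67, 80]

Answer:
[40, 55, 704, 67, 80]
[55, 8, 67, 289]
[40, 55, 704, 67, 80]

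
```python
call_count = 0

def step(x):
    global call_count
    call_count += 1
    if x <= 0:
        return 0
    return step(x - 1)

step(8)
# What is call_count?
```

Linear recursion stepping by 1: 9 calls from x=8 down to ≤0.

Answer: 9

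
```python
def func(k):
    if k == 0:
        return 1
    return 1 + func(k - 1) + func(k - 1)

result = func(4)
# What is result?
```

func(k) = 1 + 2·func(k-1), func(0)=1. Closed form: (1+1)·2^4 - 1 = 31.

Answer: 31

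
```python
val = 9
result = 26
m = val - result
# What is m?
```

Trace:
`val = 9` → val = 9
`result = 26` → result = 26
`m = val - result` → m = -17
So m = -17

Answer: -17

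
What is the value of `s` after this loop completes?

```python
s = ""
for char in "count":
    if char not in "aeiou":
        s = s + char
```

Remove vowels from 'count'
`s` takes the values: "" → "c" → "cn" → "cnt"

Answer: "cnt"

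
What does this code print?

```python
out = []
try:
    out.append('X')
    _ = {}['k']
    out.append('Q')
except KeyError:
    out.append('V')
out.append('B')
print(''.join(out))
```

Execution trace: 'X' (try body) → 'V' (except KeyError) → 'B' (after the try/except). Output: XVB

Answer: XVB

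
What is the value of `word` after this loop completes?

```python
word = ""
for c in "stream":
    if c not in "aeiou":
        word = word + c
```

Remove vowels from 'stream'
`word` takes the values: "" → "s" → "st" → "str" → "strm"

Answer: "strm"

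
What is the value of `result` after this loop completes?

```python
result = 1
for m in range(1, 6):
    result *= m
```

5! = 120
`result` takes the values: 1 → 2 → 6 → 24 → 120

Answer: 120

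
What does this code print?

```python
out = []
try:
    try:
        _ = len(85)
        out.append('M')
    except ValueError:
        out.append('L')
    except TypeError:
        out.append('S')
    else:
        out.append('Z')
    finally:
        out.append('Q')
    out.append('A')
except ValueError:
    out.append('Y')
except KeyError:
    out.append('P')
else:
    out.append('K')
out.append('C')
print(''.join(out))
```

Execution trace: 'S' (inner except TypeError) → 'Q' (inner finally) → 'A' (try body, no exception) → 'K' (else) → 'C' (after the try/except). Output: SQAKC

Answer: SQAKC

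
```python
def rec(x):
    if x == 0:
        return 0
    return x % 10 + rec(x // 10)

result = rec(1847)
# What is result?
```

Sum of digits of 1847: 7 + 4 + 8 + 1 = 20

Answer: 20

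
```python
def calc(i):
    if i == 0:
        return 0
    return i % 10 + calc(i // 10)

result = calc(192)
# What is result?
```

Sum of digits of 192: 2 + 9 + 1 = 12

Answer: 12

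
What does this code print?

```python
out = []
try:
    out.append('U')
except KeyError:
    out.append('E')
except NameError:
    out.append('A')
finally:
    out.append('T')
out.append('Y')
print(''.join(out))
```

Execution trace: 'U' (try body, no exception) → 'T' (finally) → 'Y' (after the try/except). Output: UTY

Answer: UTY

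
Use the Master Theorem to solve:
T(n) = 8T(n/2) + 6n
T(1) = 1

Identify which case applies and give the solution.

a=8, b=2, f(n)=6n. log_2(8) = 3. Since c=1 < 3, Case 1 applies: T(n) = Θ(n^log_b(a)) = O(n^3).

Answer: O(n^3) - Case 1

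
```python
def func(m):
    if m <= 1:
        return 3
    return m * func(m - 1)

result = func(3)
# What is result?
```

func(3) = 3 * 2 * 3 = 18

Answer: 18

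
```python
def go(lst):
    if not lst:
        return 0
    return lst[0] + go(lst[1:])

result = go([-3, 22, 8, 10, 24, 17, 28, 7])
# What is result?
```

(-3) + 22 + 8 + 10 + 24 + 17 + 28 + 7 + 0 = 113

Answer: 113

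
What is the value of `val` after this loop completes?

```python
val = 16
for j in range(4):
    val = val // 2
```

Halve 4 times: 16 // 2^4 = 1
`val` takes the values: 16 → 8 → 4 → 2 → 1

Answer: 1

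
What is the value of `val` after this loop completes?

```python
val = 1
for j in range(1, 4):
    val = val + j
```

Start at 1, add 1 through 3
`val` takes the values: 1 → 2 → 4 → 7

Answer: 7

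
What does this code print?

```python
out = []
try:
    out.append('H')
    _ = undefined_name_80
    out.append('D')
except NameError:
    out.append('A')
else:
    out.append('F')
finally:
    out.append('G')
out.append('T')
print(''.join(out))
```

Execution trace: 'H' (try body) → 'A' (except NameError) → 'G' (finally) → 'T' (after the try/except). Output: HAGT

Answer: HAGT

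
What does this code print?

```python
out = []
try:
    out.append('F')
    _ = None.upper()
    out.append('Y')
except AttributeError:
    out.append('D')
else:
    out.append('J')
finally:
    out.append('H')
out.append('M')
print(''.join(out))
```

Execution trace: 'F' (try body) → 'D' (except AttributeError) → 'H' (finally) → 'M' (after the try/except). Output: FDHM

Answer: FDHM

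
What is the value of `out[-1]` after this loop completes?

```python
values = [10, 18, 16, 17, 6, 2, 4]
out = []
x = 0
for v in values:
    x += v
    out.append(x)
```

Cumulative sum ends at 73
`out` takes the values: [] → [10] → [10, 28] → [10, 28, 44] → [10, 28, 44, 61] → [10, 28, 44, 61, 67] → [10, 28, 44, 61, 67, 69] → [10, 28, 44, 61, 67, 69, 73]
So `out[-1]` = 73

Answer: 73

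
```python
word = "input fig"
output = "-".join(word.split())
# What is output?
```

Trace:
`word = "input fig"` → word = 'input fig'
`output = "-".join(word.split())` → output = 'input-fig'
So output = 'input-fig'

Answer: 'input-fig'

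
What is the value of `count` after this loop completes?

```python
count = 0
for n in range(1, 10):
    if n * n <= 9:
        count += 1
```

Count numbers where n² ≤ 9
`count` takes the values: 0 → 1 → 2 → 3

Answer: 3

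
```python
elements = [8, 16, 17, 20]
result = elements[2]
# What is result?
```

Trace:
`elements = [8, 16, 17, 20]` → elements = [8, 16, 17, 20]
`result = elements[2]` → result = 17
So result = 17

Answer: 17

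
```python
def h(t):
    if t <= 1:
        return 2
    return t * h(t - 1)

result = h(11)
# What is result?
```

h(11) = 11 * 10 * 9 * 8 * 7 * 6 * 5 * 4 * 3 * 2 * 2 = 79833600

Answer: 79833600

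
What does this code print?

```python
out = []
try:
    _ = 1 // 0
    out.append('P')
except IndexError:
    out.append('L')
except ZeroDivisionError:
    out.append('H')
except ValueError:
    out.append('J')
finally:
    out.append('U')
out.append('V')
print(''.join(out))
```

Execution trace: 'H' (except ZeroDivisionError) → 'U' (finally) → 'V' (after the try/except). Output: HUV

Answer: HUV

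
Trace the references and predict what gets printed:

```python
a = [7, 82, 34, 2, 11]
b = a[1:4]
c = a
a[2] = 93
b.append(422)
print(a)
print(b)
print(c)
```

Key concept: slice vs alias.
Step by step:
`a = [7, 82, 34, 2, 11]` → a = [7, 82, 34, 2, 11]
`b = a[1:4]` → b = [82, 34, 2]
`c = a` → c = [7, 82, 34, 2, 11] (same object as a)
`a[2] = 93` → a = [7, 82, 93, 2, 11] (same object as c); c = [7, 82, 93, 2, 11] (same object as a)
`b.append(422)` → b = [82, 34, 2, 422]
`print(a)` → prints [7, 82, 93, 2, 11]
`print(b)` → prints [82, 34, 2, 422]
`print(c)` → prints [7, 82, 93, 2, 11]

Answer:
[7, 82, 93, 2, 11]
[82, 34, 2, 422]
[7, 82, 93, 2, 11]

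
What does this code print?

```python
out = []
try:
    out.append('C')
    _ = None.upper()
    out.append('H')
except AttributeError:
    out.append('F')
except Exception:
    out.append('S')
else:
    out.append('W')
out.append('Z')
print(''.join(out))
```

Execution trace: 'C' (try body) → 'F' (except AttributeError) → 'Z' (after the try/except). Output: CFZ

Answer: CFZ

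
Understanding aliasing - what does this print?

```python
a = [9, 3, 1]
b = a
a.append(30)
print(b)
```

Key concept: basic list aliasing.
Step by step:
`a = [9, 3, 1]` → a = [9, 3, 1]
`b = a` → b = [9, 3, 1] (same object as a)
`a.append(30)` → a = [9, 3, 1, 30] (same object as b); b = [9, 3, 1, 30] (same object as a)
`print(b)` → prints [9, 3, 1, 30]

Answer: [9, 3, 1, 30]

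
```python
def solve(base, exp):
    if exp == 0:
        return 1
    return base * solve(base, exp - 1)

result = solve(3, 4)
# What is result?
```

solve(3, 4) = 3 * 3 * 3 * 3 = 81

Answer: 81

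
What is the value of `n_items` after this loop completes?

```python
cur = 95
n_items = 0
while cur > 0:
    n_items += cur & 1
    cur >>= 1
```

Count set bits in 95 (binary: 0b1011111)
`n_items` takes the values: 0 → 1 → 2 → 3 → 4 → 5 → 6

Answer: 6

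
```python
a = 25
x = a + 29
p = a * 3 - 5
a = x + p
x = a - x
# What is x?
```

Trace:
`a = 25` → a = 25
`x = a + 29` → x = 54
`p = a * 3 - 5` → p = 70
`a = x + p` → a = 124
`x = a - x` → x = 70
So x = 70

Answer: 70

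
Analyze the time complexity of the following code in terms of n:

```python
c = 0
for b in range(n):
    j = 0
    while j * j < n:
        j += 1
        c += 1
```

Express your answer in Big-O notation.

Each loop level contributes: n × √n. Multiplying the contributions gives O(n√n).

Answer: O(n√n)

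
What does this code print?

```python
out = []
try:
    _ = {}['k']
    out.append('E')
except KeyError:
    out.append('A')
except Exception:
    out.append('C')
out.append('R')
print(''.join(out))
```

Execution trace: 'A' (except KeyError) → 'R' (after the try/except). Output: AR

Answer: AR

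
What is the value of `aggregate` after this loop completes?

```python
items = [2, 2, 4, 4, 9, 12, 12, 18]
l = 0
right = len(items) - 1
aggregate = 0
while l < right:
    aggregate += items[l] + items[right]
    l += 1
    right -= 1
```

Sum of pairs from ends
`aggregate` takes the values: 0 → 20 → 34 → 50 → 63

Answer: 63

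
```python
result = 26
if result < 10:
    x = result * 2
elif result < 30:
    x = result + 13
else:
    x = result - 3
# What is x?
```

Trace:
`result = 26` → result = 26
`if result < 10: ...` → result < 10 is False, result < 30 is True → x = 39
So x = 39

Answer: 39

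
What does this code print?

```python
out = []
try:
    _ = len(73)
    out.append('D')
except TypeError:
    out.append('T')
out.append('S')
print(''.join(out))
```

Execution trace: 'T' (except TypeError) → 'S' (after the try/except). Output: TS

Answer: TS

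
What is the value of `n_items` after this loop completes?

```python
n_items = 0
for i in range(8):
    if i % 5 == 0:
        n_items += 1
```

Count numbers divisible by 5 in range(8)
`n_items` takes the values: 0 → 1 → 2

Answer: 2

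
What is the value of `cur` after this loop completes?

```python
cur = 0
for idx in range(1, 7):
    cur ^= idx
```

XOR of 1 to 6
`cur` takes the values: 0 → 1 → 3 → 0 → 4 → 1 → 7

Answer: 7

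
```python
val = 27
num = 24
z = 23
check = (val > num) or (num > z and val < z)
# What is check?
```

Trace:
`val = 27` → val = 27
`num = 24` → num = 24
`z = 23` → z = 23
`check = (val > num) or (num > z and val < z)` → check = True
So check = True

Answer: True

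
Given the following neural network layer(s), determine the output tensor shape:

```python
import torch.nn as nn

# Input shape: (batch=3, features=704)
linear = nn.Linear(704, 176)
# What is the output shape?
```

Input: (3, 704) -> Output: (3, 176)

Answer: (3, 176)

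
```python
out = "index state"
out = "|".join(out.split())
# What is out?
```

Trace:
`out = "index state"` → out = 'index state'
`out = "|".join(out.split())` → out = 'index|state'
So out = 'index|state'

Answer: 'index|state'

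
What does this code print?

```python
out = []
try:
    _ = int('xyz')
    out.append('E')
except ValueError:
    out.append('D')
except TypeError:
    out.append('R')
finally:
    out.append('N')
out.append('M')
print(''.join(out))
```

Execution trace: 'D' (except ValueError) → 'N' (finally) → 'M' (after the try/except). Output: DNM

Answer: DNM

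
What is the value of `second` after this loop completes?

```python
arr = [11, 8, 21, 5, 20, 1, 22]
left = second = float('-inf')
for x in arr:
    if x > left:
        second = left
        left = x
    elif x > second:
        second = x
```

Second largest (with repeats) in [11, 8, 21, 5, 20, 1, 22]
`second` takes the values: -inf → 8 → 11 → 20 → 21

Answer: 21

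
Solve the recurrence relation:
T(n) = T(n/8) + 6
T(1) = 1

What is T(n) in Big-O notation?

Each step divides n by 8 and adds 6. After log_8(n) steps we reach T(1)=1. So T(n) = 6·log_8(n) + 1 = O(log n).

Answer: O(log n)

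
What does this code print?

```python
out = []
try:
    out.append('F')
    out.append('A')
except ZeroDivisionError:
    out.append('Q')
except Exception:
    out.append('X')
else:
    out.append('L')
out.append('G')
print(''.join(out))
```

Execution trace: 'F' (try body) → 'A' (try body, no exception) → 'L' (else) → 'G' (after the try/except). Output: FALG

Answer: FALG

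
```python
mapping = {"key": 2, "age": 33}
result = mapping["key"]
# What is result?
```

Trace:
`mapping = {"key": 2, "age": 33}` → mapping = {'key': 2, 'age': 33}
`result = mapping["key"]` → result = 2
So result = 2

Answer: 2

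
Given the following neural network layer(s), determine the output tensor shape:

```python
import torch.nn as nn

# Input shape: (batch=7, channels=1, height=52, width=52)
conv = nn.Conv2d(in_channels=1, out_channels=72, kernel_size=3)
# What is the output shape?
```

Input: (7, 1, 52, 52) -> Output: (7, 72, 50, 50)

Answer: (7, 72, 50, 50)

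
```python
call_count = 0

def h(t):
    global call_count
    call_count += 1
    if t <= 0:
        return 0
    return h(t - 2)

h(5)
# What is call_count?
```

Linear recursion stepping by 2: 4 calls from t=5 down to ≤0.

Answer: 4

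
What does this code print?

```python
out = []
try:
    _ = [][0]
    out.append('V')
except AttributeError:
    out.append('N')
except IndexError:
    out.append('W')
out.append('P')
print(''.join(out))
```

Execution trace: 'W' (except IndexError) → 'P' (after the try/except). Output: WP

Answer: WP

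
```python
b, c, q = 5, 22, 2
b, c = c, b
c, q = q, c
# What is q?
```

Trace:
`b, c, q = 5, 22, 2` → b = 5; c = 22; q = 2
`b, c = c, b` → b = 22; c = 5
`c, q = q, c` → c = 2; q = 5
So q = 5

Answer: 5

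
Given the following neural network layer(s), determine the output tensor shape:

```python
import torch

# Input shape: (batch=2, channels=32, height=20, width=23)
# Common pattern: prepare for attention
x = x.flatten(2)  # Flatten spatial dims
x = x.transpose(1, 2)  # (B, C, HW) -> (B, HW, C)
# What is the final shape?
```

Input: (2, 32, 20, 23) -> after flatten(2): (2, 32, 460) -> Output: (2, 460, 32)

Answer: (2, 460, 32)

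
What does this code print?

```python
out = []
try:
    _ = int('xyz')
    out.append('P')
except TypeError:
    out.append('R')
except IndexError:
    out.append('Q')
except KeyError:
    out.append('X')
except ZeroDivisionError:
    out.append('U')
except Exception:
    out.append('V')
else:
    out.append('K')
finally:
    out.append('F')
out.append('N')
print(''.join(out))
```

Execution trace: 'V' (except Exception) → 'F' (finally) → 'N' (after the try/except). Output: VFN

Answer: VFN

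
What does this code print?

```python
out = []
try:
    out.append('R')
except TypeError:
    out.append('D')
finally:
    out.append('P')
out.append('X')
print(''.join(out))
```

Execution trace: 'R' (try body, no exception) → 'P' (finally) → 'X' (after the try/except). Output: RPX

Answer: RPX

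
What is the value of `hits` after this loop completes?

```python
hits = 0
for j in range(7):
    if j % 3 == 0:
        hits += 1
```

Count numbers divisible by 3 in range(7)
`hits` takes the values: 0 → 1 → 2 → 3

Answer: 3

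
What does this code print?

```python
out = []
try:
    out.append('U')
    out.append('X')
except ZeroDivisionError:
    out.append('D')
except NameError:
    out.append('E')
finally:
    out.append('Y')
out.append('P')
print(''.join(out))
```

Execution trace: 'U' (try body) → 'X' (try body, no exception) → 'Y' (finally) → 'P' (after the try/except). Output: UXYP

Answer: UXYP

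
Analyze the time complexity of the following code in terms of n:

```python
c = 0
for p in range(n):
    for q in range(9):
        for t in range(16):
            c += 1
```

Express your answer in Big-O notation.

Each loop level contributes: n × 1 × 1. Multiplying the contributions gives O(n).

Answer: O(n)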